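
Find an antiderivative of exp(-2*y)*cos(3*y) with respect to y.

Let I denote the integral. Integrate by parts with u = cos(3*y), dv = exp(-2*y) dy, so v = -exp(-2*y)/2: I = -exp(-2*y)*cos(3*y)/2 − (3/2)·∫ exp(-2*y)*sin(3*y) dy.
Apply parts again with u = sin(3*y), dv = exp(-2*y) dy: ∫ exp(-2*y)*sin(3*y) dy = -exp(-2*y)*sin(3*y)/2 + (3/2)·I. Substituting back brings back I: I = 3*exp(-2*y)*sin(3*y)/4 - exp(-2*y)*cos(3*y)/2 − (9/4)·I.
Solving for I: (1 + 9/4)·I equals the remaining terms, so I = (4/13)·(3*exp(-2*y)*sin(3*y)/4 - exp(-2*y)*cos(3*y)/2).

3*exp(-2*y)*sin(3*y)/13 - 2*exp(-2*y)*cos(3*y)/13 + C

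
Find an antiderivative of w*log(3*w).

w**2*(log(w) + log(3))/2 - w**2/4 + C

Use integration by parts with u = log(3*w), dv = w dw.
Then du = 1/w dw and v = w**2/2.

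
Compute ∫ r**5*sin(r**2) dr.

-r**4*cos(r**2)/2 + r**2*sin(r**2) + cos(r**2) + C

Let u = r², du = 2r dr; rewrite as (1/2)∫ u^2·sin(1u) du.
Now integrate by parts 2 times.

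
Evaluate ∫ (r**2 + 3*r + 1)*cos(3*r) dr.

Use integration by parts with u = r**2 + 3*r + 1, dv = cos(3*r) dr, so v = sin(3*r)/3.
Apply parts 2 times (tabular method): alternate signs, differentiate u down to 0, integrate dv up.

r**2*sin(3*r)/3 + r*sin(3*r) + 2*r*cos(3*r)/9 + 7*sin(3*r)/27 + cos(3*r)/3 + C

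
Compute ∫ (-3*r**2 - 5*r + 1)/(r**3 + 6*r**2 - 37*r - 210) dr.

-137*log(r - 6)/143 + 49*log(r + 5)/22 - 111*log(r + 7)/26 + C

Factor the denominator: (r - 6)*(r + 5)*(r + 7).
Partial-fraction decomposition: -111/(26*(r + 7)) + 49/(22*(r + 5)) - 137/(143*(r - 6)).
Integrate each term: A/(r−a) contributes A·log|r−a|.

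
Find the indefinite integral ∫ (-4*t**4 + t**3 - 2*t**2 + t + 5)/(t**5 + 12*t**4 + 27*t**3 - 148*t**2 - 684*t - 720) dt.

-983*log(t - 4)/3780 + 77*log(t + 2)/72 - 367*log(t + 3)/42 + 2675*log(t + 5)/54 - 5473*log(t + 6)/120 + C

Factor the denominator: (t - 4)*(t + 2)*(t + 3)*(t + 5)*(t + 6).
Partial-fraction decomposition: -5473/(120*(t + 6)) + 2675/(54*(t + 5)) - 367/(42*(t + 3)) + 77/(72*(t + 2)) - 983/(3780*(t - 4)).
Integrate each term: A/(t−a) contributes A·log|t−a|.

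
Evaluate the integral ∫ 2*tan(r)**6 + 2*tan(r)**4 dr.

Let u = tan(r), so du = (tan(r)**2 + 1) dr.
Rewriting, the integral becomes 2·∫ u^4 du = 2·u^5/5.
Substituting back, u = tan(r).

2*tan(r)**5/5 + C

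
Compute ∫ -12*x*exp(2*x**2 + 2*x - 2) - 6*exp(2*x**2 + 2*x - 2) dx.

-3*exp(2*x**2 + 2*x - 2) + C

Let u = 2*x**2 + 2*x - 2, so du = (4*x + 2) dx.
Rewriting, the integral becomes -3·∫ e^u du = -3·e^u.
Substituting back, u = 2*x**2 + 2*x - 2.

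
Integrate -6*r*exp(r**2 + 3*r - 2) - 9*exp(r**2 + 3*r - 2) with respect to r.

-3*exp(r**2 + 3*r - 2) + C

Let u = r**2 + 3*r - 2, so du = (2*r + 3) dr.
Rewriting, the integral becomes -3·∫ e^u du = -3·e^u.
Substituting back, u = r**2 + 3*r - 2.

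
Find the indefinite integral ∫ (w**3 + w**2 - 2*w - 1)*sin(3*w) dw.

-w**3*cos(3*w)/3 + w**2*sin(3*w)/3 - w**2*cos(3*w)/3 + 2*w*sin(3*w)/9 + 8*w*cos(3*w)/9 - 8*sin(3*w)/27 + 11*cos(3*w)/27 + C

Use integration by parts with u = w**3 + w**2 - 2*w - 1, dv = sin(3*w) dw, so v = -cos(3*w)/3.
Apply parts 3 times (tabular method): alternate signs, differentiate u down to 0, integrate dv up.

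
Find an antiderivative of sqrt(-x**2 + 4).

x*sqrt(-x**2 + 4)/2 + 2*asin(x/2) + C

Substitute x = 2·sin(θ), so dx = 2·cos(θ) dθ and the radical becomes sqrt(-x**2 + 4) = 2·cos(θ) by the Pythagorean identity.
Integrate the resulting trig expression in θ, then back-substitute θ = asin(x/2), sin(θ) = x/2, cos(θ) = sqrt(-x**2 + 4)/2 (absorbing any constant into C).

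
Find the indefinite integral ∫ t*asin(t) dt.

Use integration by parts with u = arcsin(t), dv = t dt.
Then du = 1/sqrt(-t**2 + 1) dt.

t**2*asin(t)/2 + t*sqrt(-t**2 + 1)/4 - asin(t)/4 + C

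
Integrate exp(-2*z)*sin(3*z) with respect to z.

-2*exp(-2*z)*sin(3*z)/13 - 3*exp(-2*z)*cos(3*z)/13 + C

Let I denote the integral. Integrate by parts with u = sin(3*z), dv = exp(-2*z) dz, so v = -exp(-2*z)/2: I = -exp(-2*z)*sin(3*z)/2 + (3/2)·∫ exp(-2*z)*cos(3*z) dz.
Apply parts again with u = cos(3*z), dv = exp(-2*z) dz: ∫ exp(-2*z)*cos(3*z) dz = -exp(-2*z)*cos(3*z)/2 − (3/2)·I. Substituting back brings back I: I = -exp(-2*z)*sin(3*z)/2 - 3*exp(-2*z)*cos(3*z)/4 − (9/4)·I.
Solving for I: (1 + 9/4)·I equals the remaining terms, so I = (4/13)·(-exp(-2*z)*sin(3*z)/2 - 3*exp(-2*z)*cos(3*z)/4).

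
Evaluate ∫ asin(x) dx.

x*asin(x) + sqrt(-x**2 + 1) + C

Use integration by parts with u = arcsin(x), dv = dx.
Then du = 1/sqrt(-x**2 + 1) dx.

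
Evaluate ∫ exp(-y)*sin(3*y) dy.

-exp(-y)*sin(3*y)/10 - 3*exp(-y)*cos(3*y)/10 + C

Let I denote the integral. Integrate by parts with u = sin(3*y), dv = exp(-y) dy, so v = -exp(-y): I = -exp(-y)*sin(3*y) + 3·∫ exp(-y)*cos(3*y) dy.
Apply parts again with u = cos(3*y), dv = exp(-y) dy: ∫ exp(-y)*cos(3*y) dy = -exp(-y)*cos(3*y) − 3·I. Substituting back brings back I: I = -exp(-y)*sin(3*y) - 3*exp(-y)*cos(3*y) − 9·I.
Solving for I: (1 + 9)·I equals the remaining terms, so I = (1/10)·(-exp(-y)*sin(3*y) - 3*exp(-y)*cos(3*y)).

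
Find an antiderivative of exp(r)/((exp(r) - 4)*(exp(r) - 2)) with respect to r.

Let u = e^r, du = e^r dr.
The integral becomes ∫ du/((u-2)(u-4)); decompose into partial fractions.

log(exp(r) - 4)/2 - log(exp(r) - 2)/2 + C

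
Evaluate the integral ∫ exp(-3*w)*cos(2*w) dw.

Let I denote the integral. Integrate by parts with u = cos(2*w), dv = exp(-3*w) dw, so v = -exp(-3*w)/3: I = -exp(-3*w)*cos(2*w)/3 − (2/3)·∫ exp(-3*w)*sin(2*w) dw.
Apply parts again with u = sin(2*w), dv = exp(-3*w) dw: ∫ exp(-3*w)*sin(2*w) dw = -exp(-3*w)*sin(2*w)/3 + (2/3)·I. Substituting back brings back I: I = 2*exp(-3*w)*sin(2*w)/9 - exp(-3*w)*cos(2*w)/3 − (4/9)·I.
Solving for I: (1 + 4/9)·I equals the remaining terms, so I = (9/13)·(2*exp(-3*w)*sin(2*w)/9 - exp(-3*w)*cos(2*w)/3).

2*exp(-3*w)*sin(2*w)/13 - 3*exp(-3*w)*cos(2*w)/13 + C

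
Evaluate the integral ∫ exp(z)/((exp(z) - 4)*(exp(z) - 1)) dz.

Let u = e^z, du = e^z dz.
The integral becomes ∫ du/((u-4)(u-1)); decompose into partial fractions.

log(exp(z) - 4)/3 - log(exp(z) - 1)/3 + C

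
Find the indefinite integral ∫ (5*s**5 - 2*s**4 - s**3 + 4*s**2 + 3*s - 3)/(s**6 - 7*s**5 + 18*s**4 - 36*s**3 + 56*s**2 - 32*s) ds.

Factor the denominator: s*(s - 4)*(s - 2)*(s - 1)*(s**2 + 4).
Partial-fraction decomposition: -3*(41*s - 150)/(160*(s**2 + 4)) + 2/(5*(s - 1)) - 139/(32*(s - 2)) + 1539/(160*(s - 4)) + 3/(32*s).
Integrate each term; A/(s−a) gives A·log|s−a|; the (Bs+D)/(s²+p²) term gives a log and an atan.

3*log(s)/32 + 1539*log(s - 4)/160 - 139*log(s - 2)/32 + 2*log(s - 1)/5 - 123*log(s**2 + 4)/320 + 45*atan(s/2)/32 + C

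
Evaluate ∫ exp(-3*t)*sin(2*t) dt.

-3*exp(-3*t)*sin(2*t)/13 - 2*exp(-3*t)*cos(2*t)/13 + C

Let I denote the integral. Integrate by parts with u = sin(2*t), dv = exp(-3*t) dt, so v = -exp(-3*t)/3: I = -exp(-3*t)*sin(2*t)/3 + (2/3)·∫ exp(-3*t)*cos(2*t) dt.
Apply parts again with u = cos(2*t), dv = exp(-3*t) dt: ∫ exp(-3*t)*cos(2*t) dt = -exp(-3*t)*cos(2*t)/3 − (2/3)·I. Substituting back brings back I: I = -exp(-3*t)*sin(2*t)/3 - 2*exp(-3*t)*cos(2*t)/9 − (4/9)·I.
Solving for I: (1 + 4/9)·I equals the remaining terms, so I = (9/13)·(-exp(-3*t)*sin(2*t)/3 - 2*exp(-3*t)*cos(2*t)/9).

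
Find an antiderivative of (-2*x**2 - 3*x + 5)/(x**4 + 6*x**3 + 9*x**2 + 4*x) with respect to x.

Factor the denominator: x*(x + 1)**2*(x + 4).
Partial-fraction decomposition: 5/(12*(x + 4)) - 5/(3*(x + 1)) - 2/(x + 1)**2 + 5/(4*x).
Integrate each term; A/(x−a) gives A·log|x−a|; A/(x−a)² gives −A/(x−a).

5*log(x)/4 - 5*log(x + 1)/3 + 5*log(x + 4)/12 + 2/(x + 1) + C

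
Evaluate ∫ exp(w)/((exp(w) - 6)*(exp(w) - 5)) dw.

Let u = e^w, du = e^w dw.
The integral becomes ∫ du/((u-6)(u-5)); decompose into partial fractions.

log(exp(w) - 6) - log(exp(w) - 5) + C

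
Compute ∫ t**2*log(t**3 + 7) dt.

Let u = t**3 + 7, so du = (3*t**2) dt.
The integral becomes (1/3)·∫ log(u) du; integrate by parts with u′=log(u), dv′=du.

t**3*log(t**3 + 7)/3 - t**3/3 + 7*log(t**3 + 7)/3 + C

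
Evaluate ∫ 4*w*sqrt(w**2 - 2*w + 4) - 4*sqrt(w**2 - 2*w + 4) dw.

4*(w**2 - 2*w + 4)**(3/2)/3 + C

Let u = w**2 - 2*w + 4, so du = (2*w - 2) dw.
Rewriting, the integral becomes 2·∫ √u du = 2·(2/3)u^(3/2).
Substituting back, u = w**2 - 2*w + 4.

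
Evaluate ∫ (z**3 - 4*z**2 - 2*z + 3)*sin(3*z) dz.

-z**3*cos(3*z)/3 + z**2*sin(3*z)/3 + 4*z**2*cos(3*z)/3 - 8*z*sin(3*z)/9 + 8*z*cos(3*z)/9 - 8*sin(3*z)/27 - 35*cos(3*z)/27 + C

Use integration by parts with u = z**3 - 4*z**2 - 2*z + 3, dv = sin(3*z) dz, so v = -cos(3*z)/3.
Apply parts 3 times (tabular method): alternate signs, differentiate u down to 0, integrate dv up.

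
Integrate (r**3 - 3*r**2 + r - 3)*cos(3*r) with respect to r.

Use integration by parts with u = r**3 - 3*r**2 + r - 3, dv = cos(3*r) dr, so v = sin(3*r)/3.
Apply parts 3 times (tabular method): alternate signs, differentiate u down to 0, integrate dv up.

r**3*sin(3*r)/3 - r**2*sin(3*r) + r**2*cos(3*r)/3 + r*sin(3*r)/9 - 2*r*cos(3*r)/3 - 7*sin(3*r)/9 + cos(3*r)/27 + C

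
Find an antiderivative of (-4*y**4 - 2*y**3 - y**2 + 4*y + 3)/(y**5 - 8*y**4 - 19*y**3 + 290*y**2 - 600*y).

-log(y)/200 + 76812*log(y - 5)/3025 - 1149*log(y - 4)/40 - 1603*log(y + 6)/2420 + 2752/(55*y - 275) + C

Factor the denominator: y*(y - 5)**2*(y - 4)*(y + 6).
Partial-fraction decomposition: -1603/(2420*(y + 6)) - 1149/(40*(y - 4)) + 76812/(3025*(y - 5)) - 2752/(55*(y - 5)**2) - 1/(200*y).
Integrate each term; A/(y−a) gives A·log|y−a|; A/(y−a)² gives −A/(y−a).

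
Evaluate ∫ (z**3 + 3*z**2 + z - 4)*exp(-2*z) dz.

(-4*z**3 - 18*z**2 - 22*z + 5)*exp(-2*z)/8 + C

Use integration by parts with u = z**3 + 3*z**2 + z - 4, dv = exp(-2*z) dz, so v = -exp(-2*z)/2.
Apply parts 3 times (tabular method): alternate signs, differentiate u down to 0, integrate dv up.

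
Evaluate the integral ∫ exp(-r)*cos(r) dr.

Let I denote the integral. Integrate by parts with u = cos(r), dv = exp(-r) dr, so v = -exp(-r): I = -exp(-r)*cos(r) − ∫ exp(-r)*sin(r) dr.
Apply parts again with u = sin(r), dv = exp(-r) dr: ∫ exp(-r)*sin(r) dr = -exp(-r)*sin(r) + I. Substituting back brings back I: I = exp(-r)*sin(r) - exp(-r)*cos(r) − I.
Solving for I: (1 + 1)·I equals the remaining terms, so I = (1/2)·(exp(-r)*sin(r) - exp(-r)*cos(r)).

exp(-r)*sin(r)/2 - exp(-r)*cos(r)/2 + C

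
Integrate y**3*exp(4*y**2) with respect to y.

Let u = y², du = 2y dy; rewrite as (1/2)∫ u^1·exp(4u) du.
Now integrate by parts 1 time.

(4*y**2 - 1)*exp(4*y**2)/32 + C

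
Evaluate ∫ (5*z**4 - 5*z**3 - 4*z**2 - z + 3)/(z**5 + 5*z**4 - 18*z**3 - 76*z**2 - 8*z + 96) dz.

Factor the denominator: (z - 4)*(z - 1)*(z + 2)**2*(z + 6).
Partial-fraction decomposition: 1485/(224*(z + 6)) - 79/(32*(z + 2)) + 109/(72*(z + 2)**2) + 2/(189*(z - 1)) + 179/(216*(z - 4)).
Integrate each term; A/(z−a) gives A·log|z−a|; A/(z−a)² gives −A/(z−a).

179*log(z - 4)/216 + 2*log(z - 1)/189 - 79*log(z + 2)/32 + 1485*log(z + 6)/224 - 109/(72*z + 144) + C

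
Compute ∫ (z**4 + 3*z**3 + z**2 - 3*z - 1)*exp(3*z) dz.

Use integration by parts with u = z**4 + 3*z**3 + z**2 - 3*z - 1, dv = exp(3*z) dz, so v = exp(3*z)/3.
Apply parts 4 times (tabular method): alternate signs, differentiate u down to 0, integrate dv up.

(27*z**4 + 45*z**3 - 18*z**2 - 69*z - 4)*exp(3*z)/81 + C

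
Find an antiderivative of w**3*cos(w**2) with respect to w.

w**2*sin(w**2)/2 + cos(w**2)/2 + C

Let u = w², du = 2w dw; rewrite as (1/2)∫ u^1·cos(1u) du.
Now integrate by parts 1 time.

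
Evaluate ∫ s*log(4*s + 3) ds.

s**2*log(4*s + 3)/2 - s**2/4 + 3*s/8 - 9*log(4*s + 3)/32 + C

Use integration by parts with u = log(4*s + 3), dv = s ds.
Then du = 4/(4*s + 3) ds and v = s**2/2.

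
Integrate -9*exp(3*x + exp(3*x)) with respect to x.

-3*exp(exp(3*x)) + C

Let u = exp(3*x), so du = (3*exp(3*x)) dx.
Rewriting, the integral becomes -3·∫ e^u du = -3·e^u.
Substituting back, u = exp(3*x).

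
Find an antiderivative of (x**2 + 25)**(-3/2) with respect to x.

Substitute x = 5·tan(θ), so dx = 5·sec(θ)^2 dθ and the radical becomes sqrt(x**2 + 25) = 5·sec(θ) by the Pythagorean identity.
Integrate the resulting trig expression in θ, then back-substitute tan(θ) = x/5, sec(θ) = sqrt(x**2 + 25)/5 (absorbing any constant into C).

x/(25*sqrt(x**2 + 25)) + C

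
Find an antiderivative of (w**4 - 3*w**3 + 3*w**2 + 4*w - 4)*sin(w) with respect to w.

Use integration by parts with u = w**4 - 3*w**3 + 3*w**2 + 4*w - 4, dv = sin(w) dw, so v = -cos(w).
Apply parts 4 times (tabular method): alternate signs, differentiate u down to 0, integrate dv up.

-w**4*cos(w) + 4*w**3*sin(w) + 3*w**3*cos(w) - 9*w**2*sin(w) + 9*w**2*cos(w) - 18*w*sin(w) - 22*w*cos(w) + 22*sin(w) - 14*cos(w) + C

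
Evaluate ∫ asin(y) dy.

y*asin(y) + sqrt(-y**2 + 1) + C

Use integration by parts with u = arcsin(y), dv = dy.
Then du = 1/sqrt(-y**2 + 1) dy.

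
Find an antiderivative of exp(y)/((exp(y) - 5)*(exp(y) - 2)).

Let u = e^y, du = e^y dy.
The integral becomes ∫ du/((u-5)(u-2)); decompose into partial fractions.

log(exp(y) - 5)/3 - log(exp(y) - 2)/3 + C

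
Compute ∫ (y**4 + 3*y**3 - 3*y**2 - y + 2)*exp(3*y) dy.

Use integration by parts with u = y**4 + 3*y**3 - 3*y**2 - y + 2, dv = exp(3*y) dy, so v = exp(3*y)/3.
Apply parts 4 times (tabular method): alternate signs, differentiate u down to 0, integrate dv up.

(27*y**4 + 45*y**3 - 126*y**2 + 57*y + 35)*exp(3*y)/81 + C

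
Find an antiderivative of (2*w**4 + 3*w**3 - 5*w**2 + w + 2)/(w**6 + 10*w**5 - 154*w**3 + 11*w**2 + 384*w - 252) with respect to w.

Factor the denominator: (w - 3)*(w - 1)**2*(w + 2)*(w + 6)*(w + 7).
Partial-fraction decomposition: -3523/(3200*(w + 7)) + 440/(441*(w + 6)) + 1/(75*(w + 2)) - 431/(18816*(w - 1)) - 1/(112*(w - 1)**2) + 203/(1800*(w - 3)).
Integrate each term; A/(w−a) gives A·log|w−a|; A/(w−a)² gives −A/(w−a).

203*log(w - 3)/1800 - 431*log(w - 1)/18816 + log(w + 2)/75 + 440*log(w + 6)/441 - 3523*log(w + 7)/3200 + 1/(112*w - 112) + C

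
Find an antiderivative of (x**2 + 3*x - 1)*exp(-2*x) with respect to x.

(-x**2 - 4*x - 1)*exp(-2*x)/2 + C

Use integration by parts with u = x**2 + 3*x - 1, dv = exp(-2*x) dx, so v = -exp(-2*x)/2.
Apply parts 2 times (tabular method): alternate signs, differentiate u down to 0, integrate dv up.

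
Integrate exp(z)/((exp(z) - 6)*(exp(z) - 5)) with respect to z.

log(exp(z) - 6) - log(exp(z) - 5) + C

Let u = e^z, du = e^z dz.
The integral becomes ∫ du/((u-6)(u-5)); decompose into partial fractions.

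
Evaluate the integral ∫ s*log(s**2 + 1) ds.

s**2*log(s**2 + 1)/2 - s**2/2 + log(s**2 + 1)/2 + C

Let u = s**2 + 1, so du = (2*s) ds.
The integral becomes (1/2)·∫ log(u) du; integrate by parts with u′=log(u), dv′=du.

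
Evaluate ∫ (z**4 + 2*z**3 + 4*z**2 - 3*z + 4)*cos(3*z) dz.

z**4*sin(3*z)/3 + 2*z**3*sin(3*z)/3 + 4*z**3*cos(3*z)/9 + 8*z**2*sin(3*z)/9 + 2*z**2*cos(3*z)/3 - 13*z*sin(3*z)/9 + 16*z*cos(3*z)/27 + 92*sin(3*z)/81 - 13*cos(3*z)/27 + C

Use integration by parts with u = z**4 + 2*z**3 + 4*z**2 - 3*z + 4, dv = cos(3*z) dz, so v = sin(3*z)/3.
Apply parts 4 times (tabular method): alternate signs, differentiate u down to 0, integrate dv up.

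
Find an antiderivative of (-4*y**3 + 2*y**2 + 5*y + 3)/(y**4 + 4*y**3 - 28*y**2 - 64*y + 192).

-201*log(y - 4)/160 + 11*log(y - 2)/96 + 271*log(y + 4)/96 - 909*log(y + 6)/160 + C

Factor the denominator: (y - 4)*(y - 2)*(y + 4)*(y + 6).
Partial-fraction decomposition: -909/(160*(y + 6)) + 271/(96*(y + 4)) + 11/(96*(y - 2)) - 201/(160*(y - 4)).
Integrate each term: A/(y−a) contributes A·log|y−a|.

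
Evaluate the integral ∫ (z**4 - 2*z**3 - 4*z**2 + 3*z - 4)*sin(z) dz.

Use integration by parts with u = z**4 - 2*z**3 - 4*z**2 + 3*z - 4, dv = sin(z) dz, so v = -cos(z).
Apply parts 4 times (tabular method): alternate signs, differentiate u down to 0, integrate dv up.

-z**4*cos(z) + 4*z**3*sin(z) + 2*z**3*cos(z) - 6*z**2*sin(z) + 16*z**2*cos(z) - 32*z*sin(z) - 15*z*cos(z) + 15*sin(z) - 28*cos(z) + C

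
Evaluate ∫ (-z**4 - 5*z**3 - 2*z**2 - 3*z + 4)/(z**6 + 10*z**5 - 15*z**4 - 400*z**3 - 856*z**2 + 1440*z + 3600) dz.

Factor the denominator: (z - 6)*(z - 2)*(z + 2)*(z + 5)**2*(z + 6).
Partial-fraction decomposition: 133/(192*(z + 6)) - 35902/(53361*(z + 5)) + 31/(231*(z + 5)**2) + 13/(576*(z + 2)) + 33/(3136*(z - 2)) - 1231/(23232*(z - 6)).
Integrate each term; A/(z−a) gives A·log|z−a|; A/(z−a)² gives −A/(z−a).

-1231*log(z - 6)/23232 + 33*log(z - 2)/3136 + 13*log(z + 2)/576 - 35902*log(z + 5)/53361 + 133*log(z + 6)/192 - 31/(231*z + 1155) + C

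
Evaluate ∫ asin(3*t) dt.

Use integration by parts with u = arcsin(3*t), dv = dt.
Then du = 3/sqrt(-9*t**2 + 1) dt.

t*asin(3*t) + sqrt(-9*t**2 + 1)/3 + C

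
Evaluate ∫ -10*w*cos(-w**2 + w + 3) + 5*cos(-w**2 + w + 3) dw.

Let u = w**2 - w - 3, so du = (2*w - 1) dw.
Rewriting, the integral becomes -5·∫ cos(u) du = -5·sin(u).
Substituting back, u = w**2 - w - 3.

5*sin(-w**2 + w + 3) + C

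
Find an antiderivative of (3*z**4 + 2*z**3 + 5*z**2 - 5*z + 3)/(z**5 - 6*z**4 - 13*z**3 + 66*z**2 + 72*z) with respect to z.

log(z)/24 + 71*log(z - 6)/12 - 137*log(z - 4)/40 - log(z + 1)/5 + 2*log(z + 3)/3 + C

Factor the denominator: z*(z - 6)*(z - 4)*(z + 1)*(z + 3).
Partial-fraction decomposition: 2/(3*(z + 3)) - 1/(5*(z + 1)) - 137/(40*(z - 4)) + 71/(12*(z - 6)) + 1/(24*z).
Integrate each term: A/(z−a) contributes A·log|z−a|.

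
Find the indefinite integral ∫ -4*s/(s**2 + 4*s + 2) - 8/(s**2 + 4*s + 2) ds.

-2*log(s**2 + 4*s + 2) + C

Let u = s**2 + 4*s + 2, so du = (2*s + 4) ds.
Rewriting, the integral becomes -2·∫ 1/u du = -2·log(u).
Substituting back, u = s**2 + 4*s + 2.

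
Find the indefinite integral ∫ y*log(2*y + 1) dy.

y**2*log(2*y + 1)/2 - y**2/4 + y/4 - log(2*y + 1)/8 + C

Use integration by parts with u = log(2*y + 1), dv = y dy.
Then du = 2/(2*y + 1) dy and v = y**2/2.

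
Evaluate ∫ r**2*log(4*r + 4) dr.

r**3*log(4*r + 4)/3 - r**3/9 + r**2/6 - r/3 + log(r + 1)/3 + C

Use integration by parts with u = log(4*r + 4), dv = r**2 dr.
Then du = 4/(4*r + 4) dr and v = r**3/3.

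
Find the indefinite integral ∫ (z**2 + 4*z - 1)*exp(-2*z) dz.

(-2*z**2 - 10*z - 3)*exp(-2*z)/4 + C

Use integration by parts with u = z**2 + 4*z - 1, dv = exp(-2*z) dz, so v = -exp(-2*z)/2.
Apply parts 2 times (tabular method): alternate signs, differentiate u down to 0, integrate dv up.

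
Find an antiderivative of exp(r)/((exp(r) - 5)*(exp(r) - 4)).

log(exp(r) - 5) - log(exp(r) - 4) + C

Let u = e^r, du = e^r dr.
The integral becomes ∫ du/((u-4)(u-5)); decompose into partial fractions.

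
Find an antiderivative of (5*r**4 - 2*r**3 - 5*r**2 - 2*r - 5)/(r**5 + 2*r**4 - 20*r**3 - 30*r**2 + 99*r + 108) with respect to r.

Factor the denominator: (r - 3)**2*(r + 1)*(r + 3)*(r + 4).
Partial-fraction decomposition: 1331/(147*(r + 4)) - 415/(72*(r + 3)) - 1/(96*(r + 1)) + 24271/(14112*(r - 3)) + 295/(168*(r - 3)**2).
Integrate each term; A/(r−a) gives A·log|r−a|; A/(r−a)² gives −A/(r−a).

24271*log(r - 3)/14112 - log(r + 1)/96 - 415*log(r + 3)/72 + 1331*log(r + 4)/147 - 295/(168*r - 504) + C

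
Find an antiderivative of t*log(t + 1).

Use integration by parts with u = log(t + 1), dv = t dt.
Then du = 1/(t + 1) dt and v = t**2/2.

t**2*log(t + 1)/2 - t**2/4 + t/2 - log(t + 1)/2 + C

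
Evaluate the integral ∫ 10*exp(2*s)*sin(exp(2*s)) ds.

-5*cos(exp(2*s)) + C

Let u = exp(2*s), so du = (2*exp(2*s)) ds.
Rewriting, the integral becomes 5·∫ sin(u) du = 5·-cos(u).
Substituting back, u = exp(2*s).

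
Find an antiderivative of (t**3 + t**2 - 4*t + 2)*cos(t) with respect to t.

t**3*sin(t) + t**2*sin(t) + 3*t**2*cos(t) - 10*t*sin(t) + 2*t*cos(t) - 10*cos(t) + C

Use integration by parts with u = t**3 + t**2 - 4*t + 2, dv = cos(t) dt, so v = sin(t).
Apply parts 3 times (tabular method): alternate signs, differentiate u down to 0, integrate dv up.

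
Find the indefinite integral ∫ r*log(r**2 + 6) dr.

Let u = r**2 + 6, so du = (2*r) dr.
The integral becomes (1/2)·∫ log(u) du; integrate by parts with u′=log(u), dv′=du.

r**2*log(r**2 + 6)/2 - r**2/2 + 3*log(r**2 + 6) + C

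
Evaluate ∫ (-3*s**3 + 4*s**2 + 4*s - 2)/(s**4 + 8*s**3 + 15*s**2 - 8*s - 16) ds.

3*log(s - 1)/50 - log(s + 1)/18 - 676*log(s + 4)/225 - 238/(15*s + 60) + C

Factor the denominator: (s - 1)*(s + 1)*(s + 4)**2.
Partial-fraction decomposition: -676/(225*(s + 4)) + 238/(15*(s + 4)**2) - 1/(18*(s + 1)) + 3/(50*(s - 1)).
Integrate each term; A/(s−a) gives A·log|s−a|; A/(s−a)² gives −A/(s−a).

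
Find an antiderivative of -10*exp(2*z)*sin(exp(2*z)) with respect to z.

Let u = exp(2*z), so du = (2*exp(2*z)) dz.
Rewriting, the integral becomes -5·∫ sin(u) du = -5·-cos(u).
Substituting back, u = exp(2*z).

5*cos(exp(2*z)) + C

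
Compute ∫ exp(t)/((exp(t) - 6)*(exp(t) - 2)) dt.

log(exp(t) - 6)/4 - log(exp(t) - 2)/4 + C

Let u = e^t, du = e^t dt.
The integral becomes ∫ du/((u-2)(u-6)); decompose into partial fractions.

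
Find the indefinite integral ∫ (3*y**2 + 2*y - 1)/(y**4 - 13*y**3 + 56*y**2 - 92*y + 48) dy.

119*log(y - 6)/40 - 55*log(y - 4)/12 + 15*log(y - 2)/8 - 4*log(y - 1)/15 + C

Factor the denominator: (y - 6)*(y - 4)*(y - 2)*(y - 1).
Partial-fraction decomposition: -4/(15*(y - 1)) + 15/(8*(y - 2)) - 55/(12*(y - 4)) + 119/(40*(y - 6)).
Integrate each term: A/(y−a) contributes A·log|y−a|.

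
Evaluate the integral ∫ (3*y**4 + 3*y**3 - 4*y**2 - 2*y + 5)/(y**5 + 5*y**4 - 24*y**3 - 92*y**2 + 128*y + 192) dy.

893*log(y - 4)/800 - 19*log(y - 2)/96 + log(y + 1)/75 - 175*log(y + 4)/96 + 3113*log(y + 6)/800 + C

Factor the denominator: (y - 4)*(y - 2)*(y + 1)*(y + 4)*(y + 6).
Partial-fraction decomposition: 3113/(800*(y + 6)) - 175/(96*(y + 4)) + 1/(75*(y + 1)) - 19/(96*(y - 2)) + 893/(800*(y - 4)).
Integrate each term: A/(y−a) contributes A·log|y−a|.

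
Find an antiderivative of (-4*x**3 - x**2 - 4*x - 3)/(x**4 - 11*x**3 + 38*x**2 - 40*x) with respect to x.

3*log(x)/40 - 548*log(x - 5)/15 + 291*log(x - 4)/8 - 47*log(x - 2)/12 + C

Factor the denominator: x*(x - 5)*(x - 4)*(x - 2).
Partial-fraction decomposition: -47/(12*(x - 2)) + 291/(8*(x - 4)) - 548/(15*(x - 5)) + 3/(40*x).
Integrate each term: A/(x−a) contributes A·log|x−a|.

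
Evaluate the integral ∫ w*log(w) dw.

Use integration by parts with u = log(w), dv = w dw.
Then du = 1/w dw and v = w**2/2.

w**2*log(w)/2 - w**2/4 + C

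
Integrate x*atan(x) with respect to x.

x**2*atan(x)/2 - x/2 + atan(x)/2 + C

Use integration by parts with u = arctan(x), dv = x dx.
Then du = 1/(x**2 + 1) dx.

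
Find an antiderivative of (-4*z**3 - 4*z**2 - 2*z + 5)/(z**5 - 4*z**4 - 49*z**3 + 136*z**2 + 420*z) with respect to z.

log(z)/84 - 1577*log(z - 7)/1638 + 11*log(z - 5)/14 - 25*log(z + 2)/504 + 67*log(z + 6)/312 + C

Factor the denominator: z*(z - 7)*(z - 5)*(z + 2)*(z + 6).
Partial-fraction decomposition: 67/(312*(z + 6)) - 25/(504*(z + 2)) + 11/(14*(z - 5)) - 1577/(1638*(z - 7)) + 1/(84*z).
Integrate each term: A/(z−a) contributes A·log|z−a|.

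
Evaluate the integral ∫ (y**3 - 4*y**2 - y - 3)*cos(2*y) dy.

Use integration by parts with u = y**3 - 4*y**2 - y - 3, dv = cos(2*y) dy, so v = sin(2*y)/2.
Apply parts 3 times (tabular method): alternate signs, differentiate u down to 0, integrate dv up.

y**3*sin(2*y)/2 - 2*y**2*sin(2*y) + 3*y**2*cos(2*y)/4 - 5*y*sin(2*y)/4 - 2*y*cos(2*y) - sin(2*y)/2 - 5*cos(2*y)/8 + C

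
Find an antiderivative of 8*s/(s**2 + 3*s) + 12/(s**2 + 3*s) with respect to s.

Let u = s**2 + 3*s, so du = (2*s + 3) ds.
Rewriting, the integral becomes 4·∫ 1/u du = 4·log(u).
Substituting back, u = s**2 + 3*s.

4*log(s**2 + 3*s) + C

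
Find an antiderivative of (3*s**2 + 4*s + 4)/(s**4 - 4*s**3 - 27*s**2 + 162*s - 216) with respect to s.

34*log(s - 4)/5 - 542*log(s - 3)/81 - 44*log(s + 6)/405 + 43/(9*s - 27) + C

Factor the denominator: (s - 4)*(s - 3)**2*(s + 6).
Partial-fraction decomposition: -44/(405*(s + 6)) - 542/(81*(s - 3)) - 43/(9*(s - 3)**2) + 34/(5*(s - 4)).
Integrate each term; A/(s−a) gives A·log|s−a|; A/(s−a)² gives −A/(s−a).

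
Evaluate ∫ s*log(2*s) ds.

s**2*(log(s) + log(2))/2 - s**2/4 + C

Use integration by parts with u = log(2*s), dv = s ds.
Then du = 1/s ds and v = s**2/2.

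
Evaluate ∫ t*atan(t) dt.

t**2*atan(t)/2 - t/2 + atan(t)/2 + C

Use integration by parts with u = arctan(t), dv = t dt.
Then du = 1/(t**2 + 1) dt.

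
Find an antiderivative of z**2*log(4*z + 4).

Use integration by parts with u = log(4*z + 4), dv = z**2 dz.
Then du = 4/(4*z + 4) dz and v = z**3/3.

z**3*log(4*z + 4)/3 - z**3/9 + z**2/6 - z/3 + log(z + 1)/3 + C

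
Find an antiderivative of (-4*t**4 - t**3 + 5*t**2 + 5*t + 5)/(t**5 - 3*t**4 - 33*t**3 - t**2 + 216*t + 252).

-4831*log(t - 7)/1620 + 143*log(t - 3)/300 + 5816*log(t + 2)/2025 - 131*log(t + 3)/30 + 41/(45*t + 90) + C

Factor the denominator: (t - 7)*(t - 3)*(t + 2)**2*(t + 3).
Partial-fraction decomposition: -131/(30*(t + 3)) + 5816/(2025*(t + 2)) - 41/(45*(t + 2)**2) + 143/(300*(t - 3)) - 4831/(1620*(t - 7)).
Integrate each term; A/(t−a) gives A·log|t−a|; A/(t−a)² gives −A/(t−a).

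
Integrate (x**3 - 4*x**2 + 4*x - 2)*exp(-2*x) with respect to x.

(-4*x**3 + 10*x**2 - 6*x + 5)*exp(-2*x)/8 + C

Use integration by parts with u = x**3 - 4*x**2 + 4*x - 2, dv = exp(-2*x) dx, so v = -exp(-2*x)/2.
Apply parts 3 times (tabular method): alternate signs, differentiate u down to 0, integrate dv up.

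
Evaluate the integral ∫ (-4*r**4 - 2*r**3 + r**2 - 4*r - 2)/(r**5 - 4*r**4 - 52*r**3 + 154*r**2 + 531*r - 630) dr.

Factor the denominator: (r - 7)*(r - 5)*(r - 1)*(r + 3)*(r + 6).
Partial-fraction decomposition: -4694/(3003*(r + 6)) + 251/(960*(r + 3)) - 11/(672*(r - 1)) + 2747/(704*(r - 5)) - 10271/(1560*(r - 7)).
Integrate each term: A/(r−a) contributes A·log|r−a|.

-10271*log(r - 7)/1560 + 2747*log(r - 5)/704 - 11*log(r - 1)/672 + 251*log(r + 3)/960 - 4694*log(r + 6)/3003 + C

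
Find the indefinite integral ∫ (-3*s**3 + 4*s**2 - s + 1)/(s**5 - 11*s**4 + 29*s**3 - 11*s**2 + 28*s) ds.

log(s)/28 - 839*log(s - 7)/1050 + 131*log(s - 4)/204 + 103*log(s**2 + 1)/1700 + 21*atan(s)/850 + C

Factor the denominator: s*(s - 7)*(s - 4)*(s**2 + 1).
Partial-fraction decomposition: (103*s + 21)/(850*(s**2 + 1)) + 131/(204*(s - 4)) - 839/(1050*(s - 7)) + 1/(28*s).
Integrate each term; A/(s−a) gives A·log|s−a|; the (Bs+D)/(s²+p²) term gives a log and an atan.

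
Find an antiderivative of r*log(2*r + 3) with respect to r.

r**2*log(2*r + 3)/2 - r**2/4 + 3*r/4 - 9*log(2*r + 3)/8 + C

Use integration by parts with u = log(2*r + 3), dv = r dr.
Then du = 2/(2*r + 3) dr and v = r**2/2.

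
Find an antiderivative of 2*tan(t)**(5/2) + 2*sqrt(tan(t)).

4*tan(t)**(3/2)/3 + C

Let u = tan(t), so du = (tan(t)**2 + 1) dt.
Rewriting, the integral becomes 2·∫ √u du = 2·(2/3)u^(3/2).
Substituting back, u = tan(t).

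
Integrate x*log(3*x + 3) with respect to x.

x**2*log(3*x + 3)/2 - x**2/4 + x/2 - log(x + 1)/2 + C

Use integration by parts with u = log(3*x + 3), dv = x dx.
Then du = 3/(3*x + 3) dx and v = x**2/2.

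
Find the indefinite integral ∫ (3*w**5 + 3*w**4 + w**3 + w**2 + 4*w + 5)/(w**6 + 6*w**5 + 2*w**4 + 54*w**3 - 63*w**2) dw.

Factor the denominator: w**2*(w - 1)*(w + 7)*(w**2 + 9).
Partial-fraction decomposition: (2621*w - 4514)/(2610*(w**2 + 9)) + 43535/(22736*(w + 7)) + 17/(80*(w - 1)) - 58/(441*w) - 5/(63*w**2).
Integrate each term; A/(w−a) gives A·log|w−a|; the (Bw+D)/(w²+p²) term gives a log and an atan.

-58*log(w)/441 + 17*log(w - 1)/80 + 43535*log(w + 7)/22736 + 2621*log(w**2 + 9)/5220 - 2257*atan(w/3)/3915 + 5/(63*w) + C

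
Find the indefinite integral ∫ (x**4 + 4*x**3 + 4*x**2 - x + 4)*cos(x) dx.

Use integration by parts with u = x**4 + 4*x**3 + 4*x**2 - x + 4, dv = cos(x) dx, so v = sin(x).
Apply parts 4 times (tabular method): alternate signs, differentiate u down to 0, integrate dv up.

x**4*sin(x) + 4*x**3*sin(x) + 4*x**3*cos(x) - 8*x**2*sin(x) + 12*x**2*cos(x) - 25*x*sin(x) - 16*x*cos(x) + 20*sin(x) - 25*cos(x) + C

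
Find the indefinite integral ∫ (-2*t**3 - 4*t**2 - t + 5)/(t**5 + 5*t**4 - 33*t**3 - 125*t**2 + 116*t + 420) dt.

-25*log(t - 5)/144 + 29*log(t - 2)/540 + log(t + 2)/20 - 13*log(t + 3)/80 + 251*log(t + 7)/1080 + C

Factor the denominator: (t - 5)*(t - 2)*(t + 2)*(t + 3)*(t + 7).
Partial-fraction decomposition: 251/(1080*(t + 7)) - 13/(80*(t + 3)) + 1/(20*(t + 2)) + 29/(540*(t - 2)) - 25/(144*(t - 5)).
Integrate each term: A/(t−a) contributes A·log|t−a|.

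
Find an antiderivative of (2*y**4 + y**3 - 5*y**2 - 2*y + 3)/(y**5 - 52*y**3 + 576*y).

Factor the denominator: y*(y - 6)*(y - 4)*(y + 4)*(y + 6).
Partial-fraction decomposition: 737/(480*(y + 6)) - 379/(640*(y + 4)) - 491/(640*(y - 4)) + 291/(160*(y - 6)) + 1/(192*y).
Integrate each term: A/(y−a) contributes A·log|y−a|.

log(y)/192 + 291*log(y - 6)/160 - 491*log(y - 4)/640 - 379*log(y + 4)/640 + 737*log(y + 6)/480 + C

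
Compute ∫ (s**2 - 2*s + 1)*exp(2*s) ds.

Use integration by parts with u = s**2 - 2*s + 1, dv = exp(2*s) ds, so v = exp(2*s)/2.
Apply parts 2 times (tabular method): alternate signs, differentiate u down to 0, integrate dv up.

(2*s**2 - 6*s + 5)*exp(2*s)/4 + C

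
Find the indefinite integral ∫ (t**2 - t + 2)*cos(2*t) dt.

t**2*sin(2*t)/2 - t*sin(2*t)/2 + t*cos(2*t)/2 + 3*sin(2*t)/4 - cos(2*t)/4 + C

Use integration by parts with u = t**2 - t + 2, dv = cos(2*t) dt, so v = sin(2*t)/2.
Apply parts 2 times (tabular method): alternate signs, differentiate u down to 0, integrate dv up.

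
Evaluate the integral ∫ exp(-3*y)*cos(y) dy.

Let I denote the integral. Integrate by parts with u = cos(y), dv = exp(-3*y) dy, so v = -exp(-3*y)/3: I = -exp(-3*y)*cos(y)/3 − (1/3)·∫ exp(-3*y)*sin(y) dy.
Apply parts again with u = sin(y), dv = exp(-3*y) dy: ∫ exp(-3*y)*sin(y) dy = -exp(-3*y)*sin(y)/3 + (1/3)·I. Substituting back brings back I: I = exp(-3*y)*sin(y)/9 - exp(-3*y)*cos(y)/3 − (1/9)·I.
Solving for I: (1 + 1/9)·I equals the remaining terms, so I = (9/10)·(exp(-3*y)*sin(y)/9 - exp(-3*y)*cos(y)/3).

exp(-3*y)*sin(y)/10 - 3*exp(-3*y)*cos(y)/10 + C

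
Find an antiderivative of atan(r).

Use integration by parts with u = arctan(r), dv = dr.
Then du = 1/(r**2 + 1) dr.

r*atan(r) - log(r**2 + 1)/2 + C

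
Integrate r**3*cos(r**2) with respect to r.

r**2*sin(r**2)/2 + cos(r**2)/2 + C

Let u = r², du = 2r dr; rewrite as (1/2)∫ u^1·cos(1u) du.
Now integrate by parts 1 time.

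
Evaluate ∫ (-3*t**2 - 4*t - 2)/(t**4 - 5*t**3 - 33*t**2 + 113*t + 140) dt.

-59*log(t - 7)/96 + 22*log(t - 4)/45 - log(t + 1)/160 + 19*log(t + 5)/144 + C

Factor the denominator: (t - 7)*(t - 4)*(t + 1)*(t + 5).
Partial-fraction decomposition: 19/(144*(t + 5)) - 1/(160*(t + 1)) + 22/(45*(t - 4)) - 59/(96*(t - 7)).
Integrate each term: A/(t−a) contributes A·log|t−a|.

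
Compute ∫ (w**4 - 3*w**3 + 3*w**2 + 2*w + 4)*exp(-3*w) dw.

(-27*w**4 + 45*w**3 - 36*w**2 - 78*w - 134)*exp(-3*w)/81 + C

Use integration by parts with u = w**4 - 3*w**3 + 3*w**2 + 2*w + 4, dv = exp(-3*w) dw, so v = -exp(-3*w)/3.
Apply parts 4 times (tabular method): alternate signs, differentiate u down to 0, integrate dv up.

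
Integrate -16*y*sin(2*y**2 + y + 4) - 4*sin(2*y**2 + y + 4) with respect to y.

Let u = 2*y**2 + y + 4, so du = (4*y + 1) dy.
Rewriting, the integral becomes -4·∫ sin(u) du = -4·-cos(u).
Substituting back, u = 2*y**2 + y + 4.

4*cos(2*y**2 + y + 4) + C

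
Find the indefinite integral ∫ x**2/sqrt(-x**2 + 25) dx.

-x*sqrt(-x**2 + 25)/2 + 25*asin(x/5)/2 + C

Substitute x = 5·sin(θ), so dx = 5·cos(θ) dθ and the radical becomes sqrt(-x**2 + 25) = 5·cos(θ) by the Pythagorean identity.
Integrate the resulting trig expression in θ, then back-substitute θ = asin(x/5), sin(θ) = x/5, cos(θ) = sqrt(-x**2 + 25)/5 (absorbing any constant into C).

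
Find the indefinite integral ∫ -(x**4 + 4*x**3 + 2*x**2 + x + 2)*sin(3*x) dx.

Use integration by parts with u = x**4 + 4*x**3 + 2*x**2 + x + 2, dv = -sin(3*x) dx, so v = cos(3*x)/3.
Apply parts 4 times (tabular method): alternate signs, differentiate u down to 0, integrate dv up.

x**4*cos(3*x)/3 - 4*x**3*sin(3*x)/9 + 4*x**3*cos(3*x)/3 - 4*x**2*sin(3*x)/3 + 2*x**2*cos(3*x)/9 - 4*x*sin(3*x)/27 - 5*x*cos(3*x)/9 + 5*sin(3*x)/27 + 50*cos(3*x)/81 + C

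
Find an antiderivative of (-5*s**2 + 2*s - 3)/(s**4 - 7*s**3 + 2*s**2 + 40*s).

-3*log(s)/40 - 118*log(s - 5)/35 + 25*log(s - 4)/8 + 9*log(s + 2)/28 + C

Factor the denominator: s*(s - 5)*(s - 4)*(s + 2).
Partial-fraction decomposition: 9/(28*(s + 2)) + 25/(8*(s - 4)) - 118/(35*(s - 5)) - 3/(40*s).
Integrate each term: A/(s−a) contributes A·log|s−a|.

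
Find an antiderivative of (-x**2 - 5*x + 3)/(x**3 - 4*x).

-3*log(x)/4 - 11*log(x - 2)/8 + 9*log(x + 2)/8 + C

Factor the denominator: x*(x - 2)*(x + 2).
Partial-fraction decomposition: 9/(8*(x + 2)) - 11/(8*(x - 2)) - 3/(4*x).
Integrate each term: A/(x−a) contributes A·log|x−a|.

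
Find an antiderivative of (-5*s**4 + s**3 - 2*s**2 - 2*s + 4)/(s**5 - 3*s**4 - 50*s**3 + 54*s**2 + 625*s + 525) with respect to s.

Factor the denominator: (s - 7)*(s - 5)*(s + 1)*(s + 3)*(s + 5).
Partial-fraction decomposition: -1643/(480*(s + 5)) + 11/(8*(s + 3)) - 1/(192*(s + 1)) + 191/(60*(s - 5)) - 1177/(192*(s - 7)).
Integrate each term: A/(s−a) contributes A·log|s−a|.

-1177*log(s - 7)/192 + 191*log(s - 5)/60 - log(s + 1)/192 + 11*log(s + 3)/8 - 1643*log(s + 5)/480 + C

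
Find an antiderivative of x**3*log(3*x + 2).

Use integration by parts with u = log(3*x + 2), dv = x**3 dx.
Then du = 3/(3*x + 2) dx and v = x**4/4.

x**4*log(3*x + 2)/4 - x**4/16 + x**3/18 - x**2/18 + 2*x/27 - 4*log(3*x + 2)/81 + C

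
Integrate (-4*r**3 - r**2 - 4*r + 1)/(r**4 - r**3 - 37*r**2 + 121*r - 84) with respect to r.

Factor the denominator: (r - 4)*(r - 3)*(r - 1)*(r + 7).
Partial-fraction decomposition: -169/(110*(r + 7)) - 1/(6*(r - 1)) + 32/(5*(r - 3)) - 287/(33*(r - 4)).
Integrate each term: A/(r−a) contributes A·log|r−a|.

-287*log(r - 4)/33 + 32*log(r - 3)/5 - log(r - 1)/6 - 169*log(r + 7)/110 + C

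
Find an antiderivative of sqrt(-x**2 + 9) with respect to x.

x*sqrt(-x**2 + 9)/2 + 9*asin(x/3)/2 + C

Substitute x = 3·sin(θ), so dx = 3·cos(θ) dθ and the radical becomes sqrt(-x**2 + 9) = 3·cos(θ) by the Pythagorean identity.
Integrate the resulting trig expression in θ, then back-substitute θ = asin(x/3), sin(θ) = x/3, cos(θ) = sqrt(-x**2 + 9)/3 (absorbing any constant into C).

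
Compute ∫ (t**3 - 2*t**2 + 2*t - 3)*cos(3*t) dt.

t**3*sin(3*t)/3 - 2*t**2*sin(3*t)/3 + t**2*cos(3*t)/3 + 4*t*sin(3*t)/9 - 4*t*cos(3*t)/9 - 23*sin(3*t)/27 + 4*cos(3*t)/27 + C

Use integration by parts with u = t**3 - 2*t**2 + 2*t - 3, dv = cos(3*t) dt, so v = sin(3*t)/3.
Apply parts 3 times (tabular method): alternate signs, differentiate u down to 0, integrate dv up.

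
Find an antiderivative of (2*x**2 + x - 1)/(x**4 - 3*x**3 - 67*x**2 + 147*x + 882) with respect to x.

26*log(x - 7)/35 - 77*log(x - 6)/117 + 7*log(x + 3)/180 - 45*log(x + 7)/364 + C

Factor the denominator: (x - 7)*(x - 6)*(x + 3)*(x + 7).
Partial-fraction decomposition: -45/(364*(x + 7)) + 7/(180*(x + 3)) - 77/(117*(x - 6)) + 26/(35*(x - 7)).
Integrate each term: A/(x−a) contributes A·log|x−a|.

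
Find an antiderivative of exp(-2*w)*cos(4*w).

exp(-2*w)*sin(4*w)/5 - exp(-2*w)*cos(4*w)/10 + C

Let I denote the integral. Integrate by parts with u = cos(4*w), dv = exp(-2*w) dw, so v = -exp(-2*w)/2: I = -exp(-2*w)*cos(4*w)/2 − 2·∫ exp(-2*w)*sin(4*w) dw.
Apply parts again with u = sin(4*w), dv = exp(-2*w) dw: ∫ exp(-2*w)*sin(4*w) dw = -exp(-2*w)*sin(4*w)/2 + 2·I. Substituting back brings back I: I = exp(-2*w)*sin(4*w) - exp(-2*w)*cos(4*w)/2 − 4·I.
Solving for I: (1 + 4)·I equals the remaining terms, so I = (1/5)·(exp(-2*w)*sin(4*w) - exp(-2*w)*cos(4*w)/2).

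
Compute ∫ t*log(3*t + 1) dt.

t**2*log(3*t + 1)/2 - t**2/4 + t/6 - log(3*t + 1)/18 + C

Use integration by parts with u = log(3*t + 1), dv = t dt.
Then du = 3/(3*t + 1) dt and v = t**2/2.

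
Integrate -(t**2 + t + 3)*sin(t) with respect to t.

t**2*cos(t) - 2*t*sin(t) + t*cos(t) - sin(t) + cos(t) + C

Use integration by parts with u = t**2 + t + 3, dv = -sin(t) dt, so v = cos(t).
Apply parts 2 times (tabular method): alternate signs, differentiate u down to 0, integrate dv up.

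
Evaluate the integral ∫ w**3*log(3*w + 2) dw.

Use integration by parts with u = log(3*w + 2), dv = w**3 dw.
Then du = 3/(3*w + 2) dw and v = w**4/4.

w**4*log(3*w + 2)/4 - w**4/16 + w**3/18 - w**2/18 + 2*w/27 - 4*log(3*w + 2)/81 + C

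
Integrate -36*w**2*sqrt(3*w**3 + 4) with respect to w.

Let u = 3*w**3 + 4, so du = (9*w**2) dw.
Rewriting, the integral becomes -4·∫ √u du = -4·(2/3)u^(3/2).
Substituting back, u = 3*w**3 + 4.

-8*(3*w**3 + 4)**(3/2)/3 + C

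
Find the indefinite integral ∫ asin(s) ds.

Use integration by parts with u = arcsin(s), dv = ds.
Then du = 1/sqrt(-s**2 + 1) ds.

s*asin(s) + sqrt(-s**2 + 1) + C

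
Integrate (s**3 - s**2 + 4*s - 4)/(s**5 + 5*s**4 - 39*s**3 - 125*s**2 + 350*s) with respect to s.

-2*log(s)/175 + 29*log(s - 5)/450 - 4*log(s - 2)/189 + 87*log(s + 5)/350 - 53*log(s + 7)/189 + C

Factor the denominator: s*(s - 5)*(s - 2)*(s + 5)*(s + 7).
Partial-fraction decomposition: -53/(189*(s + 7)) + 87/(350*(s + 5)) - 4/(189*(s - 2)) + 29/(450*(s - 5)) - 2/(175*s).
Integrate each term: A/(s−a) contributes A·log|s−a|.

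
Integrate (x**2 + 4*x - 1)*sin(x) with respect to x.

Use integration by parts with u = x**2 + 4*x - 1, dv = sin(x) dx, so v = -cos(x).
Apply parts 2 times (tabular method): alternate signs, differentiate u down to 0, integrate dv up.

-x**2*cos(x) + 2*x*sin(x) - 4*x*cos(x) + 4*sin(x) + 3*cos(x) + C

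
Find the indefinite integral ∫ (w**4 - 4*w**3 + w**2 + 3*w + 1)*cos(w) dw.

Use integration by parts with u = w**4 - 4*w**3 + w**2 + 3*w + 1, dv = cos(w) dw, so v = sin(w).
Apply parts 4 times (tabular method): alternate signs, differentiate u down to 0, integrate dv up.

w**4*sin(w) - 4*w**3*sin(w) + 4*w**3*cos(w) - 11*w**2*sin(w) - 12*w**2*cos(w) + 27*w*sin(w) - 22*w*cos(w) + 23*sin(w) + 27*cos(w) + C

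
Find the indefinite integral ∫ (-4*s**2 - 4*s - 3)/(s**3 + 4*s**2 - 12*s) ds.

Factor the denominator: s*(s - 2)*(s + 6).
Partial-fraction decomposition: -41/(16*(s + 6)) - 27/(16*(s - 2)) + 1/(4*s).
Integrate each term: A/(s−a) contributes A·log|s−a|.

log(s)/4 - 27*log(s - 2)/16 - 41*log(s + 6)/16 + C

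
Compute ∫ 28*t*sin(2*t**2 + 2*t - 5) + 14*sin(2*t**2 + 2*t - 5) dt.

Let u = 2*t**2 + 2*t - 5, so du = (4*t + 2) dt.
Rewriting, the integral becomes 7·∫ sin(u) du = 7·-cos(u).
Substituting back, u = 2*t**2 + 2*t - 5.

-7*cos(2*t**2 + 2*t - 5) + C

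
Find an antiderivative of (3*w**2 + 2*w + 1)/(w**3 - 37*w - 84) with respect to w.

Factor the denominator: (w - 7)*(w + 3)*(w + 4).
Partial-fraction decomposition: 41/(11*(w + 4)) - 11/(5*(w + 3)) + 81/(55*(w - 7)).
Integrate each term: A/(w−a) contributes A·log|w−a|.

81*log(w - 7)/55 - 11*log(w + 3)/5 + 41*log(w + 4)/11 + C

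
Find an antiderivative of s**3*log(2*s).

Use integration by parts with u = log(2*s), dv = s**3 ds.
Then du = 1/s ds and v = s**4/4.

s**4*(log(s) + log(2))/4 - s**4/16 + C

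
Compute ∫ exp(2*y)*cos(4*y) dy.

exp(2*y)*sin(4*y)/5 + exp(2*y)*cos(4*y)/10 + C

Let I denote the integral. Integrate by parts with u = cos(4*y), dv = exp(2*y) dy, so v = exp(2*y)/2: I = exp(2*y)*cos(4*y)/2 + 2·∫ exp(2*y)*sin(4*y) dy.
Apply parts again with u = sin(4*y), dv = exp(2*y) dy: ∫ exp(2*y)*sin(4*y) dy = exp(2*y)*sin(4*y)/2 − 2·I. Substituting back brings back I: I = exp(2*y)*sin(4*y) + exp(2*y)*cos(4*y)/2 − 4·I.
Solving for I: (1 + 4)·I equals the remaining terms, so I = (1/5)·(exp(2*y)*sin(4*y) + exp(2*y)*cos(4*y)/2).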